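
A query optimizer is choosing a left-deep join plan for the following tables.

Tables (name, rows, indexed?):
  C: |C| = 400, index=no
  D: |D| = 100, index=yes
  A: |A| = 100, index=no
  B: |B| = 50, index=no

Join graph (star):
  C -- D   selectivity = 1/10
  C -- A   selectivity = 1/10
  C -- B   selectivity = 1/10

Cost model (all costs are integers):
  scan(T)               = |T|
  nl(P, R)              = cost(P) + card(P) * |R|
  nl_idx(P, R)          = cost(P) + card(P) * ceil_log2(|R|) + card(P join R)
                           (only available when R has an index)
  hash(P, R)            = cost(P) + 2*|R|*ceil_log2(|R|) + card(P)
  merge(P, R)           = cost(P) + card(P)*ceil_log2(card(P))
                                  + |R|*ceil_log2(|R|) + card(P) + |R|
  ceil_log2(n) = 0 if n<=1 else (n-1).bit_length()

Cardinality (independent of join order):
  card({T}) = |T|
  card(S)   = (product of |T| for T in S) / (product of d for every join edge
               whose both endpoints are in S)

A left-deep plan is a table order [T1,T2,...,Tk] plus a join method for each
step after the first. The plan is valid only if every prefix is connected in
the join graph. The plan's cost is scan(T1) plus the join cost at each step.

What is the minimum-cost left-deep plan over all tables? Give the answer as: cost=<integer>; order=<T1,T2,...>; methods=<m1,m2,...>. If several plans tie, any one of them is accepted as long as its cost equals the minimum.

Selinger DP (subsets sized 1..n):
  {C}: scan cost=400, card=400
  {D}: scan cost=100, card=100
  {A}: scan cost=100, card=100
  {B}: scan cost=50, card=50
  {CD}: card=4000; try (D,hash)→2200, (C,merge)→4900, (D,merge)→5200, (D,nl_idx)→7200, (C,hash)→7400, (C,nl)→40100 …(+1); best=2200 via (D,hash)
  {AC}: card=4000; try (A,hash)→2200, (C,merge)→4900, (A,merge)→5200, (C,hash)→7400, (C,nl)→40100, (A,nl)→40400; best=2200 via (A,hash)
  {BC}: card=2000; try (B,hash)→1400, (C,merge)→4400, (B,merge)→4750, (C,hash)→7300, (C,nl)→20050, (B,nl)→20400; best=1400 via (B,hash)
  {ACD}: card=40000; try (D,hash)→7600, (A,hash)→7600, (D,merge)→55000, (A,merge)→55000, (D,nl_idx)→70200, (D,nl)→402200 …(+1); best=7600 via (D,hash)
  {BCD}: card=20000; try (D,hash)→4800, (B,hash)→6800, (D,merge)→26200, (D,nl_idx)→35400, (B,merge)→54550, (D,nl)→201400 …(+1); best=4800 via (D,hash)
  {ABC}: card=20000; try (A,hash)→4800, (B,hash)→6800, (A,merge)→26200, (B,merge)→54550, (A,nl)→201400, (B,nl)→202200; best=4800 via (A,hash)
  {ABCD}: card=200000; try (D,hash)→26200, (A,hash)→26200, (B,hash)→48200, (D,merge)→325600, (A,merge)→325600, (D,nl_idx)→344800 …(+4); best=26200 via (D,hash)

cost=26200; order=C,B,A,D; methods=hash,hash,hash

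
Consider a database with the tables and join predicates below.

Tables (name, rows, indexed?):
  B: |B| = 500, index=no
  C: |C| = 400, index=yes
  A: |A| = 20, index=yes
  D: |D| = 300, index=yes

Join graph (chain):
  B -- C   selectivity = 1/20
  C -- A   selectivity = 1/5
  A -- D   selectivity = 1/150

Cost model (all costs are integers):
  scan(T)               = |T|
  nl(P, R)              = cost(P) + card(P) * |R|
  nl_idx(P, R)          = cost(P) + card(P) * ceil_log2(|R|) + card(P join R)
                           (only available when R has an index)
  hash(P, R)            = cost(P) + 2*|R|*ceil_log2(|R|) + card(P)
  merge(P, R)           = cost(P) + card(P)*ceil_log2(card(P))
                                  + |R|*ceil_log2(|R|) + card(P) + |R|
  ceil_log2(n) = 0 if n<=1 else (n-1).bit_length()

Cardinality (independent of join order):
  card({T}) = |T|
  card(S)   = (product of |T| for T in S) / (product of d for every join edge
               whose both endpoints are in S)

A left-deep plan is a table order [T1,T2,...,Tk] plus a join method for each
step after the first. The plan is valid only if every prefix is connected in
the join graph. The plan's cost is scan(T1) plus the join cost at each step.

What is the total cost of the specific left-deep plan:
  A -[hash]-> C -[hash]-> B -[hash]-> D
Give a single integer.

63240

step 1: scan A: cost=20, card=20
step 2: join C via hash
    card(P join C) = 20*400/(5) = 1600
    cost = 20 + 2*400*9 + 20 = 7240
step 3: join B via hash
    card(P join B) = 1600*500/(20) = 40000
    cost = 7240 + 2*500*9 + 1600 = 17840
step 4: join D via hash
    card(P join D) = 40000*300/(150) = 80000
    cost = 17840 + 2*300*9 + 40000 = 63240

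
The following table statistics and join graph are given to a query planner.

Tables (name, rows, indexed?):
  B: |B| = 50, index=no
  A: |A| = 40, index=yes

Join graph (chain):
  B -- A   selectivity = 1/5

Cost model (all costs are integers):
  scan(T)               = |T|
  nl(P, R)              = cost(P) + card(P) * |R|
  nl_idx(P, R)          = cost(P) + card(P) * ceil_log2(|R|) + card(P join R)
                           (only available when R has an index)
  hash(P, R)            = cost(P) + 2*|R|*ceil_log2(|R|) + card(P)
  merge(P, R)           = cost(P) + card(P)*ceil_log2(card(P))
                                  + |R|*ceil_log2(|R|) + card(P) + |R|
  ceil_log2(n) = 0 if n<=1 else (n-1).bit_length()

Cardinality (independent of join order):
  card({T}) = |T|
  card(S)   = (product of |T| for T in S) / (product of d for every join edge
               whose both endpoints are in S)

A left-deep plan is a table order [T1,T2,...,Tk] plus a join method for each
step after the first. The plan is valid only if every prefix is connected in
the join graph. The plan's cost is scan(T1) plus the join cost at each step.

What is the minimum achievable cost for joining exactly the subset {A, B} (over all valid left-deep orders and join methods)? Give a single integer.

580

Selinger DP over subsets of {A,B}:
  {B}: scan cost=50, card=50
  {A}: scan cost=40, card=40
  {AB}: card=400; try (A,hash)→580, (B,merge)→670, (B,hash)→680, (A,merge)→680, (A,nl_idx)→750, (B,nl)→2040 …(+1); best=580 via (A,hash)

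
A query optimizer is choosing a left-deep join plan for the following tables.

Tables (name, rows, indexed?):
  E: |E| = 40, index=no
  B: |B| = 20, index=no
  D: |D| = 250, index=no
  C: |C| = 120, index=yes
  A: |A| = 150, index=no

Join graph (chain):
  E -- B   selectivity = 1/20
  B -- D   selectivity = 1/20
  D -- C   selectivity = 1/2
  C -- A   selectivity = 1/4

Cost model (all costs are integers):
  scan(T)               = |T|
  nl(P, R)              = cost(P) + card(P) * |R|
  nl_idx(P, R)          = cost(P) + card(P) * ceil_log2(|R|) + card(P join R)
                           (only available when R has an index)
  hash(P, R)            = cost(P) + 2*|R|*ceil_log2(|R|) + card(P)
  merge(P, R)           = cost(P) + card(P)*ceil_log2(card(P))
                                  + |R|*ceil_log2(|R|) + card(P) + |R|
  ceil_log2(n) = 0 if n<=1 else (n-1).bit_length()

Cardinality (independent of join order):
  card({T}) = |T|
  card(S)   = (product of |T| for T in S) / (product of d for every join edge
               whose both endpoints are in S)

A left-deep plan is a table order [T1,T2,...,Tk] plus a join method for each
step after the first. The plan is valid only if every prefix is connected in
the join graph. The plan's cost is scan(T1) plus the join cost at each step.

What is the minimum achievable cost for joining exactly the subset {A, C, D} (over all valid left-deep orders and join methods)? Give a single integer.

Selinger DP over subsets of {A,C,D}:
  {D}: scan cost=250, card=250
  {C}: scan cost=120, card=120
  {A}: scan cost=150, card=150
  {CD}: card=15000; try (C,hash)→2180, (D,merge)→3330, (C,merge)→3460, (D,hash)→4240, (C,nl_idx)→17000, (D,nl)→30120 …(+1); best=2180 via (C,hash)
  {AC}: card=4500; try (C,hash)→1980, (A,merge)→2430, (C,merge)→2460, (A,hash)→2640, (C,nl_idx)→5700, (A,nl)→18120 …(+1); best=1980 via (C,hash)
  {ACD}: card=562500; try (D,hash)→10480, (A,hash)→19580, (D,merge)→67230, (A,merge)→228530, (D,nl)→1126980, (A,nl)→2252180; best=10480 via (D,hash)

10480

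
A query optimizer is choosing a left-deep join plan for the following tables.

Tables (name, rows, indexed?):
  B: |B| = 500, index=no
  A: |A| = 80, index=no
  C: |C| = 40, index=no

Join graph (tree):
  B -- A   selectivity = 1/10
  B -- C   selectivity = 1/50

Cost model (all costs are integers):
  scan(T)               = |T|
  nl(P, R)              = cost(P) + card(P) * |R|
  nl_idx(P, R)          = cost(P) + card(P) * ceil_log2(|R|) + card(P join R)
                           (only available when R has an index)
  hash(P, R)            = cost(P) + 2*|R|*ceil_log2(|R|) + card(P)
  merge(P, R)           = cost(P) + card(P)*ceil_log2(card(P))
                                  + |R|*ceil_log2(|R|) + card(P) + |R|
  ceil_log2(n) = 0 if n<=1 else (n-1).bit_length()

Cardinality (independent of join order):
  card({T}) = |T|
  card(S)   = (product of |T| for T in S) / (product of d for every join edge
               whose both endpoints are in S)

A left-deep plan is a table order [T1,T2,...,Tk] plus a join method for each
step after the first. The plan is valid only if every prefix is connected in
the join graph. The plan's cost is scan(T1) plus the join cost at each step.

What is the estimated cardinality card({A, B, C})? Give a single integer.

Tables in S: A(80), B(500), C(40)
Edges inside S: B-A(d=10), B-C(d=50)
numerator = 80 * 500 * 40 = 1600000
denominator = 10 * 50 = 500
card(S) = 1600000 / 500 = 3200

3200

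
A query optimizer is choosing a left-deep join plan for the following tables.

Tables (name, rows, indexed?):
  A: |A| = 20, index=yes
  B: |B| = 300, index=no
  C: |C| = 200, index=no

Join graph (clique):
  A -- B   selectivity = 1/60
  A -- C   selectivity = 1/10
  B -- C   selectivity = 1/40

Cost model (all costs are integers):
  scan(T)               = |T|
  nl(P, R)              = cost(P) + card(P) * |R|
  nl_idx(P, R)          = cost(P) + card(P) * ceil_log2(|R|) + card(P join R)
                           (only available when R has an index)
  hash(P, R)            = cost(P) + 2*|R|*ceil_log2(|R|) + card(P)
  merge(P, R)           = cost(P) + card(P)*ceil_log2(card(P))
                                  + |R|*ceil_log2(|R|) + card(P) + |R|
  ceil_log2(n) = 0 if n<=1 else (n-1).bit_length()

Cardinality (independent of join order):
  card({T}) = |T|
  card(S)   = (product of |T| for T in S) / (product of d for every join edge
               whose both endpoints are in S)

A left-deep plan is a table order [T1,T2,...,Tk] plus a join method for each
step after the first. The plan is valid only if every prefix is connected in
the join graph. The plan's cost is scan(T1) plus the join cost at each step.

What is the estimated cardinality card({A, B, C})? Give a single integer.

Tables in S: A(20), B(300), C(200)
Edges inside S: A-B(d=60), A-C(d=10), B-C(d=40)
numerator = 20 * 300 * 200 = 1200000
denominator = 60 * 10 * 40 = 24000
card(S) = 1200000 / 24000 = 50

50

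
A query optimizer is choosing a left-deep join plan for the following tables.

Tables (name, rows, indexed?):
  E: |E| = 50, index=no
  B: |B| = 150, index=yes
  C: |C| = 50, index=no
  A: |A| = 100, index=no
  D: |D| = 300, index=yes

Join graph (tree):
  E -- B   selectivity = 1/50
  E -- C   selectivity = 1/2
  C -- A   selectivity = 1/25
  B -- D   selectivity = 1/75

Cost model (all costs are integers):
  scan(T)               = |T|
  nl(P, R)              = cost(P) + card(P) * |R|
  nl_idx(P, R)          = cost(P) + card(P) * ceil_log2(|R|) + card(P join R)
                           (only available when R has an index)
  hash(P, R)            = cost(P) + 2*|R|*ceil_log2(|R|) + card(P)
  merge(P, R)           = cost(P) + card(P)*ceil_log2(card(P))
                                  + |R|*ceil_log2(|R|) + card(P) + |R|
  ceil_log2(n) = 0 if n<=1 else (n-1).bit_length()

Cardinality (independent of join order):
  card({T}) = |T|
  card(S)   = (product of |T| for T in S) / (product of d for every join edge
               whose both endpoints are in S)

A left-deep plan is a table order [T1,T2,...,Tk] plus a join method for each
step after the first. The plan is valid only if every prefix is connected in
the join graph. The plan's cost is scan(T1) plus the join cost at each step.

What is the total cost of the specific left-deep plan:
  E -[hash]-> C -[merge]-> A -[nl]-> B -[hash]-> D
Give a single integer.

786900

step 1: scan E: cost=50, card=50
step 2: join C via hash
    card(P join C) = 50*50/(2) = 1250
    cost = 50 + 2*50*6 + 50 = 700
step 3: join A via merge
    card(P join A) = 1250*100/(25) = 5000
    cost = 700 + 1250*11 + 100*7 + 1250 + 100 = 16500
step 4: join B via nl
    card(P join B) = 5000*150/(50) = 15000
    cost = 16500 + 5000*150 = 766500
step 5: join D via hash
    card(P join D) = 15000*300/(75) = 60000
    cost = 766500 + 2*300*9 + 15000 = 786900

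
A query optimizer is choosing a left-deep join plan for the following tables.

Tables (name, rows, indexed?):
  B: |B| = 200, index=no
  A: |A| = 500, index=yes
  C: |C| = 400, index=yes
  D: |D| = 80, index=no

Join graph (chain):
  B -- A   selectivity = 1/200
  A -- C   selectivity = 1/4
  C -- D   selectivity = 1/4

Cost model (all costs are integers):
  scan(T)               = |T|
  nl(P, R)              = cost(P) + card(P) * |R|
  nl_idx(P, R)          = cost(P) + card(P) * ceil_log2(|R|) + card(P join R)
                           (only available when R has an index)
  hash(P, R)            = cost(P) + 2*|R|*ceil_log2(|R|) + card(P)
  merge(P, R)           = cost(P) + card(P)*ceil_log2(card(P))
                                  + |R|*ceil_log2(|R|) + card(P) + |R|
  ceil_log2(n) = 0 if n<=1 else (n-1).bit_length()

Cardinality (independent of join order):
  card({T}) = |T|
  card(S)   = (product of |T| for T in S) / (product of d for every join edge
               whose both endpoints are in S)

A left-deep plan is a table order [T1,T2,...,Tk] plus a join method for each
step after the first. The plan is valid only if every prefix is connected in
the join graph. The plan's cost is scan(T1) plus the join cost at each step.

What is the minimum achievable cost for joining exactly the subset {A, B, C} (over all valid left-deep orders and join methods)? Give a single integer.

10200

Selinger DP over subsets of {A,B,C}:
  {B}: scan cost=200, card=200
  {A}: scan cost=500, card=500
  {C}: scan cost=400, card=400
  {AB}: card=500; try (A,nl_idx)→2500, (B,hash)→4200, (A,merge)→7000, (B,merge)→7300, (A,hash)→9400, (A,nl)→100200 …(+1); best=2500 via (A,nl_idx)
  {AC}: card=50000; try (C,hash)→8200, (A,merge)→9400, (C,merge)→9500, (A,hash)→9800, (A,nl_idx)→54000, (C,nl_idx)→55000 …(+2); best=8200 via (C,hash)
  {ABC}: card=50000; try (C,hash)→10200, (C,merge)→11500, (C,nl_idx)→57000, (B,hash)→61400, (C,nl)→202500, (B,merge)→860000 …(+1); best=10200 via (C,hash)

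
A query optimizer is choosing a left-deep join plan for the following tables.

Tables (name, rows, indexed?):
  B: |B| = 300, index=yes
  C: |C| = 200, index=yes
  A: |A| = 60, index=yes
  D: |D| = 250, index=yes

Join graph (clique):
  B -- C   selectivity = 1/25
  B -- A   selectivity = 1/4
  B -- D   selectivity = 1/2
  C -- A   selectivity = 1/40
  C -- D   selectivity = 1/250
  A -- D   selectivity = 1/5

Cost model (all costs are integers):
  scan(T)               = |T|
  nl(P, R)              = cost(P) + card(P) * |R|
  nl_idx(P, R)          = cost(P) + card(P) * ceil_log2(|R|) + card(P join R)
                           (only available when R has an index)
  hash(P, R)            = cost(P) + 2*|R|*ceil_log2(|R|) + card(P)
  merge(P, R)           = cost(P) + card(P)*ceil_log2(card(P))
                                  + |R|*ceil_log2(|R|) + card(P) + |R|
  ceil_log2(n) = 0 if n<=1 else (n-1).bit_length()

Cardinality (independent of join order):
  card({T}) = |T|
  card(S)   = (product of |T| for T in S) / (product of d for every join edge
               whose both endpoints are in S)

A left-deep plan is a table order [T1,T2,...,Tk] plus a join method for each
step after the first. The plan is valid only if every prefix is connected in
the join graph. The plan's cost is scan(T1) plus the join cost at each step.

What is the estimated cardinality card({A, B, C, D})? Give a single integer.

Tables in S: A(60), B(300), C(200), D(250)
Edges inside S: B-C(d=25), B-A(d=4), B-D(d=2), C-A(d=40), C-D(d=250), A-D(d=5)
numerator = 60 * 300 * 200 * 250 = 900000000
denominator = 25 * 4 * 2 * 40 * 250 * 5 = 10000000
card(S) = 900000000 / 10000000 = 90

90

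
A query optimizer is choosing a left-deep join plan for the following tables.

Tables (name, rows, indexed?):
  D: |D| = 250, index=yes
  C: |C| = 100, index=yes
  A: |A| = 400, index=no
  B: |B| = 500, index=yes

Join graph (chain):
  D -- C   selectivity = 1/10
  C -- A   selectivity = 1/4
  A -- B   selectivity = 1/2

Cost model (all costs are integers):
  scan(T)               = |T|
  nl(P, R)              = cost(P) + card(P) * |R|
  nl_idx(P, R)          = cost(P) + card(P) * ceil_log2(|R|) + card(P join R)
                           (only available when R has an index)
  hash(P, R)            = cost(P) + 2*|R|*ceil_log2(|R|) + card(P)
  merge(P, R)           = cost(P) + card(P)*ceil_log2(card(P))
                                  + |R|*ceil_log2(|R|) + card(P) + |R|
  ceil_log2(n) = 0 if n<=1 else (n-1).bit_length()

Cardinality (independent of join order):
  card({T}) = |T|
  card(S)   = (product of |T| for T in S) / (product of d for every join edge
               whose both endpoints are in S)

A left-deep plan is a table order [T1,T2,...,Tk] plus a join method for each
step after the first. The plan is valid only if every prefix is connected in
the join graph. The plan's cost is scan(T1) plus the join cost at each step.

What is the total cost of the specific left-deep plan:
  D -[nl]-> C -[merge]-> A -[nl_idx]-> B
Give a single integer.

step 1: scan D: cost=250, card=250
step 2: join C via nl
    card(P join C) = 250*100/(10) = 2500
    cost = 250 + 250*100 = 25250
step 3: join A via merge
    card(P join A) = 2500*400/(4) = 250000
    cost = 25250 + 2500*12 + 400*9 + 2500 + 400 = 61750
step 4: join B via nl_idx
    card(P join B) = 250000*500/(2) = 62500000
    cost = 61750 + 250000*9 + 62500000 = 64811750

64811750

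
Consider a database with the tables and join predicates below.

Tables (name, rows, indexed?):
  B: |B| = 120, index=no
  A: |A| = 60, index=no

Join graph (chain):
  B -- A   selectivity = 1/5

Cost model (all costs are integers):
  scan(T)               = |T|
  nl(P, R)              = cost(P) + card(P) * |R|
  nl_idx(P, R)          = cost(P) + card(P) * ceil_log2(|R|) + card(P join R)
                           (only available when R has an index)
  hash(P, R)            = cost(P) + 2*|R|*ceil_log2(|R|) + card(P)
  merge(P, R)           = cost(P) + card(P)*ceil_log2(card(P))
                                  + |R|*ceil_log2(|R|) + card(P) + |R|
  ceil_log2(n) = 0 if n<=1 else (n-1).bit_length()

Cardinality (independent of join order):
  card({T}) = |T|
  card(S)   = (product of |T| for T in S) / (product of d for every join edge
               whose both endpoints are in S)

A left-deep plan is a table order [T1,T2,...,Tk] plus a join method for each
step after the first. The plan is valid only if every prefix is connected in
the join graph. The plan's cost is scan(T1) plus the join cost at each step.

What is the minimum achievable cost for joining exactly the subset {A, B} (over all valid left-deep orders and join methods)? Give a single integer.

Selinger DP over subsets of {A,B}:
  {B}: scan cost=120, card=120
  {A}: scan cost=60, card=60
  {AB}: card=1440; try (A,hash)→960, (B,merge)→1440, (A,merge)→1500, (B,hash)→1800, (B,nl)→7260, (A,nl)→7320; best=960 via (A,hash)

960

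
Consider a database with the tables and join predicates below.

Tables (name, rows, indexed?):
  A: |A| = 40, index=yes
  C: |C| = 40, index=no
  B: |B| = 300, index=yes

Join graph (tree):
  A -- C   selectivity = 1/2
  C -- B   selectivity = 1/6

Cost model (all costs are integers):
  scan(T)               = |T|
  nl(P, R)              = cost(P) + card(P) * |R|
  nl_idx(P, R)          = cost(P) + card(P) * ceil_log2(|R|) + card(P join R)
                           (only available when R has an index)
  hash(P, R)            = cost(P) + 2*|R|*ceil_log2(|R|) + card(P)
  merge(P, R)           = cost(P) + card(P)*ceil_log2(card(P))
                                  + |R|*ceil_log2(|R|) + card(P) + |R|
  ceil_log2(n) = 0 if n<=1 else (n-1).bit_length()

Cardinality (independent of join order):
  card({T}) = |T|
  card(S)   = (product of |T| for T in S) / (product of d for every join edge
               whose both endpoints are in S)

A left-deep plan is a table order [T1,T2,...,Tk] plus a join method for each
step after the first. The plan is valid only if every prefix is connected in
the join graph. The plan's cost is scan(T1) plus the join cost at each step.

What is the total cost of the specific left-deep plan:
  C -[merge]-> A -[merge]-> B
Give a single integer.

step 1: scan C: cost=40, card=40
step 2: join A via merge
    card(P join A) = 40*40/(2) = 800
    cost = 40 + 40*6 + 40*6 + 40 + 40 = 600
step 3: join B via merge
    card(P join B) = 800*300/(6) = 40000
    cost = 600 + 800*10 + 300*9 + 800 + 300 = 12400

12400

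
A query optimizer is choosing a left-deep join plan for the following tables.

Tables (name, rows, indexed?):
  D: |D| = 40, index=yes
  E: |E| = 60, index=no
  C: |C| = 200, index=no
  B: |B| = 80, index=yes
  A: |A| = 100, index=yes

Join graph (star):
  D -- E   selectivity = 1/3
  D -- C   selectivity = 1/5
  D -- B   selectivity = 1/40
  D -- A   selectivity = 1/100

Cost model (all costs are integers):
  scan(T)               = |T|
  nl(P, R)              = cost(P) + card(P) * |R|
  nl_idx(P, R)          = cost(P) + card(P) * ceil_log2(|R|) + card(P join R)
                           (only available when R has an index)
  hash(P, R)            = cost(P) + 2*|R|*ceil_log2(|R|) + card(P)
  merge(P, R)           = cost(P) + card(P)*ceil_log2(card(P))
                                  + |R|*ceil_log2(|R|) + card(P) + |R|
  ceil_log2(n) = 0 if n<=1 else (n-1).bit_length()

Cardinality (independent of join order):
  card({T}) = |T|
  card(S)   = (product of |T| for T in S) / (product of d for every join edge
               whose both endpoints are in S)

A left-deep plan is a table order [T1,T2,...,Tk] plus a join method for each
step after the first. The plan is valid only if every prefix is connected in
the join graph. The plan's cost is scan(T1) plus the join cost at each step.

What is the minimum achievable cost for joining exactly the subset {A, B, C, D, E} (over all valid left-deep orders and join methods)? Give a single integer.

Selinger DP over subsets of {A,B,C,D,E}:
  {D}: scan cost=40, card=40
  {E}: scan cost=60, card=60
  {C}: scan cost=200, card=200
  {B}: scan cost=80, card=80
  {A}: scan cost=100, card=100
  {DE}: card=800; try (D,hash)→600, (E,merge)→740, (D,merge)→760, (E,hash)→800, (D,nl_idx)→1220, (E,nl)→2440 …(+1); best=600 via (D,hash)
  {CD}: card=1600; try (D,hash)→880, (C,merge)→2120, (D,merge)→2280, (D,nl_idx)→3000, (C,hash)→3280, (C,nl)→8040 …(+1); best=880 via (D,hash)
  {BD}: card=80; try (B,nl_idx)→400, (D,hash)→640, (D,nl_idx)→640, (B,merge)→960, (D,merge)→1000, (B,hash)→1200 …(+2); best=400 via (B,nl_idx)
  {AD}: card=40; try (A,nl_idx)→360, (D,hash)→680, (D,nl_idx)→740, (A,merge)→1120, (D,merge)→1180, (A,hash)→1480 …(+2); best=360 via (A,nl_idx)
  {CDE}: card=32000; try (E,hash)→3200, (C,hash)→4600, (C,merge)→11200, (E,merge)→20500, (E,nl)→96880, (C,nl)→160600; best=3200 via (E,hash)
  {BDE}: card=1600; try (E,hash)→1200, (E,merge)→1460, (B,hash)→2520, (E,nl)→5200, (B,nl_idx)→7800, (B,merge)→10040 …(+1); best=1200 via (E,hash)
  {ADE}: card=800; try (E,merge)→1060, (E,hash)→1120, (E,nl)→2760, (A,hash)→2800, (A,nl_idx)→7000, (A,merge)→10200 …(+1); best=1060 via (E,merge)
  {BCD}: card=3200; try (C,merge)→2840, (B,hash)→3600, (C,hash)→3680, (B,nl_idx)→15280, (C,nl)→16400, (B,merge)→20720 …(+1); best=2840 via (C,merge)
  {ACD}: card=1600; try (C,merge)→2440, (C,hash)→3600, (A,hash)→3880, (C,nl)→8360, (A,nl_idx)→13680, (A,merge)→20880 …(+1); best=2440 via (C,merge)
  {ABD}: card=80; try (B,nl_idx)→720, (A,nl_idx)→1040, (B,merge)→1280, (B,hash)→1520, (A,merge)→1840, (A,hash)→1880 …(+2); best=720 via (B,nl_idx)
  {BCDE}: card=64000; try (C,hash)→6000, (E,hash)→6760, (C,merge)→22200, (B,hash)→36320, (E,merge)→44860, (E,nl)→194840 …(+4); best=6000 via (C,hash)
  {ACDE}: card=32000; try (E,hash)→4760, (C,hash)→5060, (C,merge)→11660, (E,merge)→22060, (A,hash)→36600, (E,nl)→98440 …(+4); best=4760 via (E,hash)
  {ABDE}: card=1600; try (E,hash)→1520, (E,merge)→1780, (B,hash)→2980, (A,hash)→4200, (E,nl)→5520, (B,nl_idx)→8260 …(+5); best=1520 via (E,hash)
  {ABCD}: card=3200; try (C,merge)→3160, (C,hash)→4000, (B,hash)→5160, (A,hash)→7440, (C,nl)→16720, (B,nl_idx)→16840 …(+5); best=3160 via (C,merge)
  {ABCDE}: card=64000; try (C,hash)→6320, (E,hash)→7080, (C,merge)→22520, (B,hash)→37880, (E,merge)→45180, (A,hash)→71400 …(+8); best=6320 via (C,hash)

6320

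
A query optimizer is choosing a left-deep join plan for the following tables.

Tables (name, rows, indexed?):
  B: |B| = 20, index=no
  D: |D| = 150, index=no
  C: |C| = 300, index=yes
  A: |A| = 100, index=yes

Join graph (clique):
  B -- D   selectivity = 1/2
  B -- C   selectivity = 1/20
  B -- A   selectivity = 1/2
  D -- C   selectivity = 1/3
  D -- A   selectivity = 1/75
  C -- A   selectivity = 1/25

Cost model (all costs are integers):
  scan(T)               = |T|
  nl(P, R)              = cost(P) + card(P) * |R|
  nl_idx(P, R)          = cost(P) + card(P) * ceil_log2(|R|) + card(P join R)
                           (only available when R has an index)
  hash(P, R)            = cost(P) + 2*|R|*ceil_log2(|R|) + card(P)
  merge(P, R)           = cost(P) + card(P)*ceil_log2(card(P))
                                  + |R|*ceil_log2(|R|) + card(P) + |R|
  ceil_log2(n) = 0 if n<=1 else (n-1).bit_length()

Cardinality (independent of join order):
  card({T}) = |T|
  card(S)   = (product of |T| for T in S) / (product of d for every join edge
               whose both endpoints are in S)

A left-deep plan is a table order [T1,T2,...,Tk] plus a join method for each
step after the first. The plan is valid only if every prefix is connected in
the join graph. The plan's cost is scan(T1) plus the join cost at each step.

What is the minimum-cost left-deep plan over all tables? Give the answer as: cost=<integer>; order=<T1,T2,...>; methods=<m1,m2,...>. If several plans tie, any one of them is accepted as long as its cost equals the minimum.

cost=5000; order=D,A,C,B; methods=nl_idx,nl_idx,hash

Selinger DP (subsets sized 1..n):
  {B}: scan cost=20, card=20
  {D}: scan cost=150, card=150
  {C}: scan cost=300, card=300
  {A}: scan cost=100, card=100
  {BD}: card=1500; try (B,hash)→500, (D,merge)→1490, (B,merge)→1620, (D,hash)→2440, (D,nl)→3020, (B,nl)→3150; best=500 via (B,hash)
  {BC}: card=300; try (C,nl_idx)→500, (B,hash)→800, (C,merge)→3140, (B,merge)→3420, (C,hash)→5440, (C,nl)→6020 …(+1); best=500 via (C,nl_idx)
  {AB}: card=1000; try (B,hash)→400, (A,merge)→940, (B,merge)→1020, (A,nl_idx)→1160, (A,hash)→1440, (A,nl)→2020 …(+1); best=400 via (B,hash)
  {CD}: card=15000; try (D,hash)→3000, (C,merge)→4500, (D,merge)→4650, (C,hash)→5700, (C,nl_idx)→16500, (C,nl)→45150 …(+1); best=3000 via (D,hash)
  {AD}: card=200; try (A,nl_idx)→1400, (A,hash)→1700, (D,merge)→2250, (A,merge)→2300, (D,hash)→2600, (D,nl)→15100 …(+1); best=1400 via (A,nl_idx)
  {AC}: card=1200; try (A,hash)→2000, (C,nl_idx)→2200, (A,nl_idx)→3600, (C,merge)→3900, (A,merge)→4100, (C,hash)→5600 …(+2); best=2000 via (A,hash)
  {BCD}: card=7500; try (D,hash)→3200, (D,merge)→4850, (C,hash)→7400, (B,hash)→18200, (C,merge)→21500, (C,nl_idx)→21500 …(+4); best=3200 via (D,hash)
  {ABD}: card=1000; try (B,hash)→1800, (B,merge)→3320, (A,hash)→3400, (D,hash)→3800, (B,nl)→5400, (A,nl_idx)→12000 …(+4); best=1800 via (B,hash)
  {ABC}: card=600; try (A,hash)→2200, (A,nl_idx)→3200, (B,hash)→3400, (A,merge)→4300, (C,hash)→6800, (C,nl_idx)→10000 …(+5); best=2200 via (A,hash)
  {ACD}: card=800; try (C,nl_idx)→4000, (D,hash)→5600, (C,merge)→6200, (C,hash)→7000, (D,merge)→17750, (A,hash)→19400 …(+5); best=4000 via (C,nl_idx)
  {ABCD}: card=200; try (B,hash)→5000, (D,hash)→5200, (C,hash)→8200, (D,merge)→10150, (C,nl_idx)→11000, (A,hash)→12100 …(+8); best=5000 via (B,hash)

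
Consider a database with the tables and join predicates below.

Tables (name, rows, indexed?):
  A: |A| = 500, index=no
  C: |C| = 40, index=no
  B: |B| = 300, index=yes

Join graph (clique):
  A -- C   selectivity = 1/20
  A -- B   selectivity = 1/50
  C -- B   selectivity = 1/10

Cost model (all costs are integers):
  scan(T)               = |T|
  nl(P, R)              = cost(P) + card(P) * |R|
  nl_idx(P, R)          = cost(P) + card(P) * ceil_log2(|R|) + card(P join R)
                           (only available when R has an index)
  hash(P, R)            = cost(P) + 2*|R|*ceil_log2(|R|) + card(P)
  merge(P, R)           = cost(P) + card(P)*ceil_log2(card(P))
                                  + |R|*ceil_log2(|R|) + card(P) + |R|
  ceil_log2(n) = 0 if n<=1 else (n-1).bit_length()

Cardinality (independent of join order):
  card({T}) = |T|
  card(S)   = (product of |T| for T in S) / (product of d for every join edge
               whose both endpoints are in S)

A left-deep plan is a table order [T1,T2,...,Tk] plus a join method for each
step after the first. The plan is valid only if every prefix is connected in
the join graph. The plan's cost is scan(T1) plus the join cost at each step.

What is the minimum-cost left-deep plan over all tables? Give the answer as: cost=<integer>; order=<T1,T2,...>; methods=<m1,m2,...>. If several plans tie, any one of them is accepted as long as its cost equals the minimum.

Selinger DP (subsets sized 1..n):
  {A}: scan cost=500, card=500
  {C}: scan cost=40, card=40
  {B}: scan cost=300, card=300
  {AC}: card=1000; try (C,hash)→1480, (A,merge)→5320, (C,merge)→5780, (A,hash)→9080, (A,nl)→20040, (C,nl)→20500; best=1480 via (C,hash)
  {AB}: card=3000; try (B,hash)→6400, (B,nl_idx)→8000, (A,merge)→8300, (B,merge)→8500, (A,hash)→9600, (A,nl)→150300 …(+1); best=6400 via (B,hash)
  {BC}: card=1200; try (C,hash)→1080, (B,nl_idx)→1600, (B,merge)→3320, (C,merge)→3580, (B,hash)→5480, (B,nl)→12040 …(+1); best=1080 via (C,hash)
  {ABC}: card=600; try (B,hash)→7880, (C,hash)→9880, (B,nl_idx)→11080, (A,hash)→11280, (B,merge)→15480, (A,merge)→20480 …(+4); best=7880 via (B,hash)

cost=7880; order=A,C,B; methods=hash,hash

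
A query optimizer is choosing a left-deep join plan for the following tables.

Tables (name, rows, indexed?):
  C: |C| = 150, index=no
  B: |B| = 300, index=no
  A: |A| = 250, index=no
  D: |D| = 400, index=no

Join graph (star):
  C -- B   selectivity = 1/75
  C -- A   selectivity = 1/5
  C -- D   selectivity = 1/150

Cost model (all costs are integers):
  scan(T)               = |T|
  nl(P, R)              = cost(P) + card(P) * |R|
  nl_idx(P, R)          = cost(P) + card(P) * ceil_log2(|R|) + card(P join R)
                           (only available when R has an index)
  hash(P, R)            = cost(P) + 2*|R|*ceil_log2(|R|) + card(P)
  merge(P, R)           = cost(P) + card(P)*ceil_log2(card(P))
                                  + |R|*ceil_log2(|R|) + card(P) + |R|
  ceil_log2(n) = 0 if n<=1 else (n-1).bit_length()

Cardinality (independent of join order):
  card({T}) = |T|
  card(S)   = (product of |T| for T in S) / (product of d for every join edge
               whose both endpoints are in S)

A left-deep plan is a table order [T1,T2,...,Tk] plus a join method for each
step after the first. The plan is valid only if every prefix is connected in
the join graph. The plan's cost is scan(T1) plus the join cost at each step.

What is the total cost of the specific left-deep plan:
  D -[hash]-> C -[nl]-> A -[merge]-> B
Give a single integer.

step 1: scan D: cost=400, card=400
step 2: join C via hash
    card(P join C) = 400*150/(150) = 400
    cost = 400 + 2*150*8 + 400 = 3200
step 3: join A via nl
    card(P join A) = 400*250/(5) = 20000
    cost = 3200 + 400*250 = 103200
step 4: join B via merge
    card(P join B) = 20000*300/(75) = 80000
    cost = 103200 + 20000*15 + 300*9 + 20000 + 300 = 426200

426200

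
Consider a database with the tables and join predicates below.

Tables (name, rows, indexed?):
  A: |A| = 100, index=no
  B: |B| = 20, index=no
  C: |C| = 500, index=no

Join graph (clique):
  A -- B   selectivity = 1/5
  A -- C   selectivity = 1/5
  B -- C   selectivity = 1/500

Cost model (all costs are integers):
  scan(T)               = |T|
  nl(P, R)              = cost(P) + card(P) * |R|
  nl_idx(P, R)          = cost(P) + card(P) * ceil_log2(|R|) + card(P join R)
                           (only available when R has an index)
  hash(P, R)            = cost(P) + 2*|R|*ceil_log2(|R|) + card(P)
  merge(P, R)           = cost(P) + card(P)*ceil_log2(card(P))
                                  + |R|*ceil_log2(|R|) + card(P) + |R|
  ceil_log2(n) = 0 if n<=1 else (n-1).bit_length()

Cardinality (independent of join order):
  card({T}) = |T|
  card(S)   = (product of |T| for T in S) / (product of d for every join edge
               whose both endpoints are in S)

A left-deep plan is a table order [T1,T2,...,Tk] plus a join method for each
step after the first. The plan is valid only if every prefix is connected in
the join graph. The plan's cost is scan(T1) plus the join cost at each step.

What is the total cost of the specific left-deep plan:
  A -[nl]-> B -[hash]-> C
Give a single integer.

11500

step 1: scan A: cost=100, card=100
step 2: join B via nl
    card(P join B) = 100*20/(5) = 400
    cost = 100 + 100*20 = 2100
step 3: join C via hash
    card(P join C) = 400*500/(5*500) = 80
    cost = 2100 + 2*500*9 + 400 = 11500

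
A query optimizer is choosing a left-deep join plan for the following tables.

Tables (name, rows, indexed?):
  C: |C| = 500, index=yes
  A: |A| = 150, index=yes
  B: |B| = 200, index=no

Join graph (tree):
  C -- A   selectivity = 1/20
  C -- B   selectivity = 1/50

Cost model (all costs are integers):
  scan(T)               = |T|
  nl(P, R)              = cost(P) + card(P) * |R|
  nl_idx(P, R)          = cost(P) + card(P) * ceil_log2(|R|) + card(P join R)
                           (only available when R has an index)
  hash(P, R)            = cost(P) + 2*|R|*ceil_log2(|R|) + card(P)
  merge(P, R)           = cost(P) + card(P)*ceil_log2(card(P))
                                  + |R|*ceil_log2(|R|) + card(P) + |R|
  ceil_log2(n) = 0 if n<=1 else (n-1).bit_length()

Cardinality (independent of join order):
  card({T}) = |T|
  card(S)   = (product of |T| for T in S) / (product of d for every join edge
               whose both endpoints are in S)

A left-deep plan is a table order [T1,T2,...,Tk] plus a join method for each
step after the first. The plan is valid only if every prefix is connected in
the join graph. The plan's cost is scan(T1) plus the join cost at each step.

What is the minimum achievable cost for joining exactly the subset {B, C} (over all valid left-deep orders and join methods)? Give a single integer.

4000

Selinger DP over subsets of {B,C}:
  {C}: scan cost=500, card=500
  {B}: scan cost=200, card=200
  {BC}: card=2000; try (C,nl_idx)→4000, (B,hash)→4200, (C,merge)→7000, (B,merge)→7300, (C,hash)→9400, (C,nl)→100200 …(+1); best=4000 via (C,nl_idx)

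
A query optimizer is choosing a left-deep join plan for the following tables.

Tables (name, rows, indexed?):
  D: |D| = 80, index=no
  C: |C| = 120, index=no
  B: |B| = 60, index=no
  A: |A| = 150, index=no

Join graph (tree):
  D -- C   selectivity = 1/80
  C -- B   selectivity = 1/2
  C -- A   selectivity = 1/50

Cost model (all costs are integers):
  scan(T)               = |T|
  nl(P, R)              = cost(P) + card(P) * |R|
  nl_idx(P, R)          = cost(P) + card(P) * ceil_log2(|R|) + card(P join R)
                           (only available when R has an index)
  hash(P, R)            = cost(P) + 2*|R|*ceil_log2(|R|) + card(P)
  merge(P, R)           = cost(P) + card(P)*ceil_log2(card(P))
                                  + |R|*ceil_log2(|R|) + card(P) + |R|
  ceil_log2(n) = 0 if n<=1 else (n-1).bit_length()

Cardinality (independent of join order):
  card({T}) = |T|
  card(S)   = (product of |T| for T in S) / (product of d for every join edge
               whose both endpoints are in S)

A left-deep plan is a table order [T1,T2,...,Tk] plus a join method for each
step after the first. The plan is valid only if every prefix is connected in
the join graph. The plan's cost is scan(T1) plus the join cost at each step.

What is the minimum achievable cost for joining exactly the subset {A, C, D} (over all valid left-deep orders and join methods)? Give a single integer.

3460

Selinger DP over subsets of {A,C,D}:
  {D}: scan cost=80, card=80
  {C}: scan cost=120, card=120
  {A}: scan cost=150, card=150
  {CD}: card=120; try (D,hash)→1360, (C,merge)→1680, (D,merge)→1720, (C,hash)→1840, (C,nl)→9680, (D,nl)→9720; best=1360 via (D,hash)
  {AC}: card=360; try (C,hash)→1980, (A,merge)→2430, (C,merge)→2460, (A,hash)→2640, (A,nl)→18120, (C,nl)→18150; best=1980 via (C,hash)
  {ACD}: card=360; try (D,hash)→3460, (A,merge)→3670, (A,hash)→3880, (D,merge)→6220, (A,nl)→19360, (D,nl)→30780; best=3460 via (D,hash)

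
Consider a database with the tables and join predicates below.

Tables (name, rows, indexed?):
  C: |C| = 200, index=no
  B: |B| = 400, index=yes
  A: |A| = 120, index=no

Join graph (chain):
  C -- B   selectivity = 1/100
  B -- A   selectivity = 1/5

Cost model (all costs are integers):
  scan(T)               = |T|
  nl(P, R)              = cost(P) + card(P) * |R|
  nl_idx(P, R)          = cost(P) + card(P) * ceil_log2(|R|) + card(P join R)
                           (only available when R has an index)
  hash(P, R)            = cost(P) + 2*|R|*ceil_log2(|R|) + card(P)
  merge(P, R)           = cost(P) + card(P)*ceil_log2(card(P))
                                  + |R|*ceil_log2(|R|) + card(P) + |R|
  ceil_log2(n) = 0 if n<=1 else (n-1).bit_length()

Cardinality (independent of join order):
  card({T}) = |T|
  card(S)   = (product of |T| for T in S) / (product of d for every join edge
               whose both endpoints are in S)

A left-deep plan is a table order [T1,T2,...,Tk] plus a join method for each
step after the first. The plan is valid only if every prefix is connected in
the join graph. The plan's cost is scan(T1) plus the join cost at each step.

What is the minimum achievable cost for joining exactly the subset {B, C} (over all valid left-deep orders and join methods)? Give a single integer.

2800

Selinger DP over subsets of {B,C}:
  {C}: scan cost=200, card=200
  {B}: scan cost=400, card=400
  {BC}: card=800; try (B,nl_idx)→2800, (C,hash)→4000, (B,merge)→6000, (C,merge)→6200, (B,hash)→7600, (B,nl)→80200 …(+1); best=2800 via (B,nl_idx)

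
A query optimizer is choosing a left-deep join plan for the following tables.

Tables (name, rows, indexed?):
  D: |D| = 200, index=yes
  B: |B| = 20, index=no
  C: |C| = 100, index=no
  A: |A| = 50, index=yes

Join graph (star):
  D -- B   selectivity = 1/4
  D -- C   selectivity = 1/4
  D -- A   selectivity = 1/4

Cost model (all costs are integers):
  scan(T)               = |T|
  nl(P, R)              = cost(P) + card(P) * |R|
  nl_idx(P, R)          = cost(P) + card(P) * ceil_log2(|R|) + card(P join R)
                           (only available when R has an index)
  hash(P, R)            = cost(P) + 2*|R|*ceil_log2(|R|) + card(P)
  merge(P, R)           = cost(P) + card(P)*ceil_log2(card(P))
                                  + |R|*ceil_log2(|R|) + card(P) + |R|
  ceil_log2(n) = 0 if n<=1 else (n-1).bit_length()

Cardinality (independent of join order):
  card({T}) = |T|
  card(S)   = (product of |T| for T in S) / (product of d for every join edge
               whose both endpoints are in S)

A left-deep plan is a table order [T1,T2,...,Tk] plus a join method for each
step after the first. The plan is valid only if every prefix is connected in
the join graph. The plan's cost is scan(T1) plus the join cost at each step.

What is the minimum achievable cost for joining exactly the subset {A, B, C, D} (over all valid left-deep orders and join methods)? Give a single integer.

Selinger DP over subsets of {A,B,C,D}:
  {D}: scan cost=200, card=200
  {B}: scan cost=20, card=20
  {C}: scan cost=100, card=100
  {A}: scan cost=50, card=50
  {BD}: card=1000; try (B,hash)→600, (D,nl_idx)→1180, (D,merge)→1940, (B,merge)→2120, (D,hash)→3240, (D,nl)→4020 …(+1); best=600 via (B,hash)
  {CD}: card=5000; try (C,hash)→1800, (D,merge)→2700, (C,merge)→2800, (D,hash)→3400, (D,nl_idx)→5900, (D,nl)→20100 …(+1); best=1800 via (C,hash)
  {AD}: card=2500; try (A,hash)→1000, (D,merge)→2200, (A,merge)→2350, (D,nl_idx)→2950, (D,hash)→3300, (A,nl_idx)→3900 …(+2); best=1000 via (A,hash)
  {BCD}: card=25000; try (C,hash)→3000, (B,hash)→7000, (C,merge)→12400, (B,merge)→71920, (C,nl)→100600, (B,nl)→101800; best=3000 via (C,hash)
  {ABD}: card=12500; try (A,hash)→2200, (B,hash)→3700, (A,merge)→11950, (A,nl_idx)→19100, (B,merge)→33620, (A,nl)→50600 …(+1); best=2200 via (A,hash)
  {ACD}: card=62500; try (C,hash)→4900, (A,hash)→7400, (C,merge)→34300, (A,merge)→72150, (A,nl_idx)→94300, (C,nl)→251000 …(+1); best=4900 via (C,hash)
  {ABCD}: card=312500; try (C,hash)→16100, (A,hash)→28600, (B,hash)→67600, (C,merge)→190500, (A,merge)→403350, (A,nl_idx)→465500 …(+4); best=16100 via (C,hash)

16100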